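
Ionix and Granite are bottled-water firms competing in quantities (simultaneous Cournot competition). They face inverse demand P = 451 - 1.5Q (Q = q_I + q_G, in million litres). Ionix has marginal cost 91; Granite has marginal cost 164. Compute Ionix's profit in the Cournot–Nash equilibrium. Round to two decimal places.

13888.07

Ionix's profit: π_I = (451 - 1.5Q)q_I - (91q_I). Setting ∂π_I/∂q_I = 0: 360 - 3q_I - (3/2)(q_G) = 0.
Granite's first-order condition: 287 - 3q_G - (3/2)(q_I) = 0.
So q_I = (360 - (3/2)q_G)/3 and q_G = (287 - (3/2)q_I)/3.
Solving the pair: q_I = 866/9, q_G = 428/9.
Price P = 451 - (3/2)·(1294/9) = 706/3.
Ionix's profit: (706/3 - 91)·(866/9) = 13888.0741.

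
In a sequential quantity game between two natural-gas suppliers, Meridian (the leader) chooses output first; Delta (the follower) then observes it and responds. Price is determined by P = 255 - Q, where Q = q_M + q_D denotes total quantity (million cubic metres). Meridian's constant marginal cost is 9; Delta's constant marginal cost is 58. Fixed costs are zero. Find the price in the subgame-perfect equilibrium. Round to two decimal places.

82.75

Solve by backward induction. Given q_M, the follower Delta maximises π_D = (255 - q_M - q_D)q_D - 58q_D.
Setting the follower's marginal profit to zero, 197 - q_M - 2q_D = 0, i.e. q_D = (197 - q_M)/2.
The leader anticipates this reaction. Substituting into P = 255 - Q gives P = 313/2 - (1/2)q_M, so π_M = (313/2 - (1/2)q_M)q_M - 9q_M.
Maximising: ∂π_M/∂q_M = 295/2 - q_M = 0, giving q_M = 295/2.
Then q_D = (197 - 295/2)/2 = 99/4.
Total output Q = 689/4, so price P = 255 - 689/4 = 331/4.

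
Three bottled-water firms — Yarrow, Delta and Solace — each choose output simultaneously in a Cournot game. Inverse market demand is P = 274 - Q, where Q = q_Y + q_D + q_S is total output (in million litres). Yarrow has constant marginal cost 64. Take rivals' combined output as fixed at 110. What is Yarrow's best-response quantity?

With rivals' combined output fixed at 110, Yarrow's profit is π_Y = (274 - 110 - q_Y)q_Y - (64q_Y) = (164 - q_Y)q_Y - (64q_Y).
∂π_Y/∂q_Y = 100 - 2q_Y = 0, so q_Y = 50.

50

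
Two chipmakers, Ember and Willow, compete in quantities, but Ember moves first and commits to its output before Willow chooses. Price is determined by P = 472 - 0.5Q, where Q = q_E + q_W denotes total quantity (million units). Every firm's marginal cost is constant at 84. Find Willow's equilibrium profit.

The follower Willow best-responds to any q_E: π_W = (472 - 0.5Q)q_W - 84q_W.
Setting the follower's marginal profit to zero, 388 - (1/2)q_E - q_W = 0, i.e. q_W = (388 - (1/2)q_E).
Ember substitutes q_W(q_E) into its own profit: π_E = q_E(472 - (1/2)q_E - (388 - (1/2)q_E)/2) - 84q_E = (278 - (1/4)q_E)q_E - 84q_E.
Leader FOC: 194 - (1/2)q_E = 0, so q_E = 388.
Then q_W = (388 - (1/2)·388) = 194.
Price P = 472 - (1/2)·582 = 181.
Willow's profit: (181 - 84)·194 = 18818.

18818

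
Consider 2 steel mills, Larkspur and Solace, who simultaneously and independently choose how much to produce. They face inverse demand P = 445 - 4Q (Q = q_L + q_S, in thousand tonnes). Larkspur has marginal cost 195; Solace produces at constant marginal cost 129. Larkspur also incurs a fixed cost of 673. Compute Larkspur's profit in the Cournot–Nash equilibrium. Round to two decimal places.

267.44

Larkspur's profit: π_L = (445 - 4Q)q_L - (195q_L). Setting ∂π_L/∂q_L = 0: 250 - 8q_L - 4(q_S) = 0.
Solace's profit: π_S = (445 - 4Q)q_S - (129q_S). Setting ∂π_S/∂q_S = 0: 316 - 8q_S - 4(q_L) = 0.
Best responses: q_L = (250 - 4q_S)/8, q_S = (316 - 4q_L)/8.
Solving the pair: q_L = 46/3, q_S = 191/6.
Price P = 445 - 4·(283/6) = 769/3.
Larkspur's profit: (769/3 - 195)·(46/3) - 673 = 267.4444.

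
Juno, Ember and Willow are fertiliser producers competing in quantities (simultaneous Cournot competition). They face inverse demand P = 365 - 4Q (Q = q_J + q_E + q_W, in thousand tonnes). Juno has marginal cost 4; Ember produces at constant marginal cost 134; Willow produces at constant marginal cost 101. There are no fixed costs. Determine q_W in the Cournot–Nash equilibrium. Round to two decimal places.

Juno's profit: π_J = (365 - 4Q)q_J - (4q_J). Setting ∂π_J/∂q_J = 0: 361 - 8q_J - 4(q_E + q_W) = 0.
Ember's profit: π_E = (365 - 4Q)q_E - (134q_E). Setting ∂π_E/∂q_E = 0: 231 - 8q_E - 4(q_J + q_W) = 0.
Willow's first-order condition: 264 - 8q_W - 4(q_J + q_E) = 0.
Summing all 3 equations gives 856 − 16Q = 0, hence Q = 107/2.
Back-substituting: q_J = (361 − 214)/4 = 147/4, q_E = (231 − 214)/4 = 17/4, q_W = (264 − 214)/4 = 25/2.

12.50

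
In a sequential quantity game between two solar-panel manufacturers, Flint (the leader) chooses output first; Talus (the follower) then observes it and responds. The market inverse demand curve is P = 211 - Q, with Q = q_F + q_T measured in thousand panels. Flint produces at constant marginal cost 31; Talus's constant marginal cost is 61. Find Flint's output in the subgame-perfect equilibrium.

105

Solve by backward induction. Given q_F, the follower Talus maximises π_T = (211 - q_F - q_T)q_T - 61q_T.
Follower FOC: 150 - q_F - 2q_T = 0, so q_T(q_F) = (150 - q_F)/2.
The leader anticipates this reaction. Substituting into P = 211 - Q gives P = 136 - (1/2)q_F, so π_F = (136 - (1/2)q_F)q_F - 31q_F.
Maximising: ∂π_F/∂q_F = 105 - q_F = 0, giving q_F = 105.
Then q_T = (150 - 105)/2 = 45/2.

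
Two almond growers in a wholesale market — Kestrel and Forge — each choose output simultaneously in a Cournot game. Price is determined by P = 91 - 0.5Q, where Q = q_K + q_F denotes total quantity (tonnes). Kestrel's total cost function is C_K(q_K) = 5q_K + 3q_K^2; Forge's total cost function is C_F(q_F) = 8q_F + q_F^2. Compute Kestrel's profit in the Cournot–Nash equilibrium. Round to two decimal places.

Kestrel's profit: π_K = (91 - 0.5Q)q_K - (5q_K + 3q_K²). Setting ∂π_K/∂q_K = 0: 86 - 7q_K - (1/2)(q_F) = 0.
Forge's profit: π_F = (91 - 0.5Q)q_F - (8q_F + q_F²). Setting ∂π_F/∂q_F = 0: 83 - 3q_F - (1/2)(q_K) = 0.
Rearranging gives the reaction functions q_K = (86 - (1/2)q_F)/7 and q_F = (83 - (1/2)q_K)/3.
Solving the pair: q_K = 866/83, q_F = 25.9277.
Price P = 91 - (1/2)·36.3614 = 72.8193.
Kestrel's profit: 72.8193·(866/83) - 5·(866/83) - 3(866/83)² = 381.0199.

381.02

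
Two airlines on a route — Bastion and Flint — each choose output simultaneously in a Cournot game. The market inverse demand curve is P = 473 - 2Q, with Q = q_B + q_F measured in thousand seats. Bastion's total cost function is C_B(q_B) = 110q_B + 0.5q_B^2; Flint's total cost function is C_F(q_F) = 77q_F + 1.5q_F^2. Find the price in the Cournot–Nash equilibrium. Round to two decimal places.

Bastion's profit: π_B = (473 - 2Q)q_B - (110q_B + (1/2)q_B²). Setting ∂π_B/∂q_B = 0: 363 - 5q_B - 2(q_F) = 0.
Flint's profit: π_F = (473 - 2Q)q_F - (77q_F + (3/2)q_F²). Setting ∂π_F/∂q_F = 0: 396 - 7q_F - 2(q_B) = 0.
Rearranging gives the reaction functions q_B = (363 - 2q_F)/5 and q_F = (396 - 2q_B)/7.
Substituting one into the other gives q_B = 1749/31 and q_F = 1254/31.
Total output Q = 96.8710, so price P = 473 - 2·96.8710 = 279.2581.

279.26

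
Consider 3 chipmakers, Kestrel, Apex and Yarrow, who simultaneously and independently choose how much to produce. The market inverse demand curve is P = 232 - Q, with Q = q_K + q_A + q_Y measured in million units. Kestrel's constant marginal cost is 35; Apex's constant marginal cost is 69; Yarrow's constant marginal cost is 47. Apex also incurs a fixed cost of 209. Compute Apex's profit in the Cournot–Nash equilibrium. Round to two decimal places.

Kestrel's profit: π_K = (232 - Q)q_K - (35q_K). Setting ∂π_K/∂q_K = 0: 197 - 2q_K - (q_A + q_Y) = 0.
Apex's profit: π_A = (232 - Q)q_A - (69q_A). Setting ∂π_A/∂q_A = 0: 163 - 2q_A - (q_K + q_Y) = 0.
Yarrow's profit: π_Y = (232 - Q)q_Y - (47q_Y). Setting ∂π_Y/∂q_Y = 0: 185 - 2q_Y - (q_K + q_A) = 0.
Adding the 3 first-order conditions: 545 − 4Q = 0, so Q = 545/4.
Back-substituting: q_K = (197 − 545/4) = 243/4, q_A = (163 − 545/4) = 107/4, q_Y = (185 − 545/4) = 195/4.
Price P = 232 - 545/4 = 383/4.
Apex's profit: (383/4 - 69)·(107/4) - 209 = 506.5625.

506.56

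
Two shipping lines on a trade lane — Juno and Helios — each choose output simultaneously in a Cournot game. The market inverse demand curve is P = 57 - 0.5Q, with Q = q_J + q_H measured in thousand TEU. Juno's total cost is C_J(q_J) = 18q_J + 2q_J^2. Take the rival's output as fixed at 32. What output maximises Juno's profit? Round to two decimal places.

4.60

With the rival's output fixed at 32, Juno's profit is π_J = (57 - (1/2)·32 - (1/2)q_J)q_J - (18q_J + 2q_J²) = (41 - (1/2)q_J)q_J - (18q_J + 2q_J²).
∂π_J/∂q_J = 23 - 5q_J = 0, so q_J = 23/5.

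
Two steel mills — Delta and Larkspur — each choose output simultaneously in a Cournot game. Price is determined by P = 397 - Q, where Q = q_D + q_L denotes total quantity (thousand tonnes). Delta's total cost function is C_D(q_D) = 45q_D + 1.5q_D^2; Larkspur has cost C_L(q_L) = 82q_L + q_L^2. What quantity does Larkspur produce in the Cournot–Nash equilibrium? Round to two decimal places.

64.37

Delta's profit: π_D = (397 - Q)q_D - (45q_D + (3/2)q_D²). Setting ∂π_D/∂q_D = 0: 352 - 5q_D - (q_L) = 0.
Larkspur's first-order condition: 315 - 4q_L - (q_D) = 0.
Rearranging gives the reaction functions q_D = (352 - q_L)/5 and q_L = (315 - q_D)/4.
Substituting one into the other gives q_D = 1093/19 and q_L = 1223/19.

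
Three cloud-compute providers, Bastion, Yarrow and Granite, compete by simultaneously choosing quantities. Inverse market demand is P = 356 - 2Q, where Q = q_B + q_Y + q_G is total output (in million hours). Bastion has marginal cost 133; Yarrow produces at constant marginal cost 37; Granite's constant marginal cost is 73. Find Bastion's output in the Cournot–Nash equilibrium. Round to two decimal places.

Bastion's profit: π_B = (356 - 2Q)q_B - (133q_B). Setting ∂π_B/∂q_B = 0: 223 - 4q_B - 2(q_Y + q_G) = 0.
Yarrow's first-order condition: 319 - 4q_Y - 2(q_B + q_G) = 0.
Granite's first-order condition: 283 - 4q_G - 2(q_B + q_Y) = 0.
Adding the 3 conditions: 825 − 4Q − 4Q = 0, i.e. Q = 825/8.
Back-substituting: q_B = (223 − 825/4)/2 = 67/8, q_Y = (319 − 825/4)/2 = 451/8, q_G = (283 − 825/4)/2 = 307/8.

8.38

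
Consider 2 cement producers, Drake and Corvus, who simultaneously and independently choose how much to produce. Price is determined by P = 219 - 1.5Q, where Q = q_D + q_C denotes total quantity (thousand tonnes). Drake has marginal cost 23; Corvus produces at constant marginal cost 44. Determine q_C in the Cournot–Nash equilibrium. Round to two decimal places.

34.22

Drake's profit: π_D = (219 - 1.5Q)q_D - (23q_D). Setting ∂π_D/∂q_D = 0: 196 - 3q_D - (3/2)(q_C) = 0.
Corvus's first-order condition: 175 - 3q_C - (3/2)(q_D) = 0.
Rearranging gives the reaction functions q_D = (196 - (3/2)q_C)/3 and q_C = (175 - (3/2)q_D)/3.
Solving the pair: q_D = 434/9, q_C = 308/9.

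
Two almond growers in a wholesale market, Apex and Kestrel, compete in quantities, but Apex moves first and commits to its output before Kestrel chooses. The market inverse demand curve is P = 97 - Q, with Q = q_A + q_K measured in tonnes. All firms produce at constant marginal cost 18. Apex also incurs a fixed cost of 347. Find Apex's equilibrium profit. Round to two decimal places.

433.13

Solve by backward induction. Given q_A, the follower Kestrel maximises π_K = (97 - q_A - q_K)q_K - 18q_K.
Setting the follower's marginal profit to zero, 79 - q_A - 2q_K = 0, i.e. q_K = (79 - q_A)/2.
Apex substitutes q_K(q_A) into its own profit: π_A = q_A(97 - q_A - (79 - q_A)/2) - 18q_A = (115/2 - (1/2)q_A)q_A - 18q_A.
Leader FOC: 79/2 - q_A = 0, so q_A = 79/2.
Then q_K = (79 - 79/2)/2 = 79/4.
Price P = 97 - 237/4 = 151/4.
Apex's profit: (151/4 - 18)·(79/2) - 347 = 433.1250.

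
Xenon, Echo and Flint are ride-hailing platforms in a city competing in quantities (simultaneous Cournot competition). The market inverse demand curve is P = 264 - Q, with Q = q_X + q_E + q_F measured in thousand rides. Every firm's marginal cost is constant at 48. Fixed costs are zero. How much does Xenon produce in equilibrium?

54

A representative firm's profit is π_i = q_i(264 - Q) - 48q_i.
First-order condition (treating rivals' output as given): 216 - 2q_i - Σ_{j≠i} q_j = 0.
With identical firms every q_j equals q_i, so Σ_{j≠i} q_j = 2q_i and 216 = 4q_i, giving q_i = 54.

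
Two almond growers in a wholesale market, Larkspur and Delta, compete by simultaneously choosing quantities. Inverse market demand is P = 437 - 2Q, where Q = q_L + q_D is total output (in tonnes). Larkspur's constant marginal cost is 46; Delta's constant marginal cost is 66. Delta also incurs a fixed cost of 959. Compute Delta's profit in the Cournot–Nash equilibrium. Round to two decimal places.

Larkspur's profit: π_L = (437 - 2Q)q_L - (46q_L). Setting ∂π_L/∂q_L = 0: 391 - 4q_L - 2(q_D) = 0.
Delta's profit: π_D = (437 - 2Q)q_D - (66q_D). Setting ∂π_D/∂q_D = 0: 371 - 4q_D - 2(q_L) = 0.
Best responses: q_L = (391 - 2q_D)/4, q_D = (371 - 2q_L)/4.
Solving the pair: q_L = 137/2, q_D = 117/2.
Price P = 437 - 2·127 = 183.
Delta's profit: (183 - 66)·(117/2) - 959 = 5885.5000.

5885.50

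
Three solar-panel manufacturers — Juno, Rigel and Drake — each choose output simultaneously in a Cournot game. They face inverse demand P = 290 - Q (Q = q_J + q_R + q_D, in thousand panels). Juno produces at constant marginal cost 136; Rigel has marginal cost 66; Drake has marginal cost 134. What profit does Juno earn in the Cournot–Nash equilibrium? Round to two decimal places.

Juno's profit: π_J = (290 - Q)q_J - (136q_J). Setting ∂π_J/∂q_J = 0: 154 - 2q_J - (q_R + q_D) = 0.
Rigel's first-order condition: 224 - 2q_R - (q_J + q_D) = 0.
Drake's first-order condition: 156 - 2q_D - (q_J + q_R) = 0.
Summing all 3 equations gives 534 − 4Q = 0, hence Q = 267/2.
Back-substituting: q_J = (154 − 267/2) = 41/2, q_R = (224 − 267/2) = 181/2, q_D = (156 − 267/2) = 45/2.
Price P = 290 - 267/2 = 313/2.
Juno's profit: (313/2 - 136)·(41/2) = 1681/4.

420.25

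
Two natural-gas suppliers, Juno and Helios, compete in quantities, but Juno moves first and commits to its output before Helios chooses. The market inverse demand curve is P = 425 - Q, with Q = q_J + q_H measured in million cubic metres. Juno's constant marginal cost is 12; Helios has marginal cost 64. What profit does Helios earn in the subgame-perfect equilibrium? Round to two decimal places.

The follower Helios best-responds to any q_J: π_H = (425 - Q)q_H - 64q_H.
Setting the follower's marginal profit to zero, 361 - q_J - 2q_H = 0, i.e. q_H = (361 - q_J)/2.
Juno substitutes q_H(q_J) into its own profit: π_J = q_J(425 - q_J - (361 - q_J)/2) - 12q_J = (489/2 - (1/2)q_J)q_J - 12q_J.
The leader's first-order condition 465/2 - q_J = 0 yields q_J = 465/2.
Then q_H = (361 - 465/2)/2 = 257/4.
Price P = 425 - 1187/4 = 513/4.
Helios's profit: (513/4 - 64)·(257/4) = 4128.0625.

4128.06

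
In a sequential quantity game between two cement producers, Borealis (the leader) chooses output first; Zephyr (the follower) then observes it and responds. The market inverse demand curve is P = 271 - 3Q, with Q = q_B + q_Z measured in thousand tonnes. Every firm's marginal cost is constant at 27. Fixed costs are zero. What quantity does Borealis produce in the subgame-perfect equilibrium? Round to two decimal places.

40.67

The follower Zephyr best-responds to any q_B: π_Z = (271 - 3Q)q_Z - 27q_Z.
∂π_Z/∂q_Z = 244 - 3q_B - 6q_Z = 0 gives the reaction function q_Z = (244 - 3q_B)/6.
Borealis substitutes q_Z(q_B) into its own profit: π_B = q_B(271 - 3q_B - (244 - 3q_B)/2) - 27q_B = (149 - (3/2)q_B)q_B - 27q_B.
Maximising: ∂π_B/∂q_B = 122 - 3q_B = 0, giving q_B = 122/3.
Then q_Z = (244 - 3·(122/3))/6 = 61/3.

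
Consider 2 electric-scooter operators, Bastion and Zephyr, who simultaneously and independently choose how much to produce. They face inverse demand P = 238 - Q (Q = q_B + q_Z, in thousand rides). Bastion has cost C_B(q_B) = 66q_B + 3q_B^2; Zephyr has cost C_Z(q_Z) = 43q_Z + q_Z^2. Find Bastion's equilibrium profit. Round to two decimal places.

Bastion's profit: π_B = (238 - Q)q_B - (66q_B + 3q_B²). Setting ∂π_B/∂q_B = 0: 172 - 8q_B - (q_Z) = 0.
Zephyr's first-order condition: 195 - 4q_Z - (q_B) = 0.
Best responses: q_B = (172 - q_Z)/8, q_Z = (195 - q_B)/4.
Solving the pair: q_B = 493/31, q_Z = 1388/31.
Price P = 238 - 1881/31 = 177.3226.
Bastion's profit: 177.3226·(493/31) - 66·(493/31) - 3(493/31)² = 1011.6504.

1011.65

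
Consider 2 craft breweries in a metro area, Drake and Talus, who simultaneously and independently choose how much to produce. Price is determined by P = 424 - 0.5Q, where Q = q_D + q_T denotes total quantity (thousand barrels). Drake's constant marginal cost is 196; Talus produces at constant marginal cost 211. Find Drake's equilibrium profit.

13122

Drake's profit: π_D = (424 - 0.5Q)q_D - (196q_D). Setting ∂π_D/∂q_D = 0: 228 - q_D - (1/2)(q_T) = 0.
Talus's profit: π_T = (424 - 0.5Q)q_T - (211q_T). Setting ∂π_T/∂q_T = 0: 213 - q_T - (1/2)(q_D) = 0.
Best responses: q_D = (228 - (1/2)q_T), q_T = (213 - (1/2)q_D).
Solving the pair: q_D = 162, q_T = 132.
Price P = 424 - (1/2)·294 = 277.
Drake's profit: (277 - 196)·162 = 13122.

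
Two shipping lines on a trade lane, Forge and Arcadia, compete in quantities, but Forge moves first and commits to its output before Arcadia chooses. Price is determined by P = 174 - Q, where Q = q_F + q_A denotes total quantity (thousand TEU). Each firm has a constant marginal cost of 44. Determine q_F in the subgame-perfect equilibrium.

The follower Arcadia best-responds to any q_F: π_A = (174 - Q)q_A - 44q_A.
Setting the follower's marginal profit to zero, 130 - q_F - 2q_A = 0, i.e. q_A = (130 - q_F)/2.
The leader anticipates this reaction. Substituting into P = 174 - Q gives P = 109 - (1/2)q_F, so π_F = (109 - (1/2)q_F)q_F - 44q_F.
The leader's first-order condition 65 - q_F = 0 yields q_F = 65.
Then q_A = (130 - 65)/2 = 65/2.

65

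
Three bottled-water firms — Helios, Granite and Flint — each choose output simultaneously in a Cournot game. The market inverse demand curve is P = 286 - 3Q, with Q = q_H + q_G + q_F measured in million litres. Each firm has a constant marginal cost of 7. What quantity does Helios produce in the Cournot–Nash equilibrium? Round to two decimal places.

A representative firm's profit is π_i = q_i(286 - 3Q) - 7q_i.
First-order condition (treating rivals' output as given): 279 - 6q_i - 3·Σ_{j≠i} q_j = 0.
By symmetry each firm produces the same amount; substituting Σ_{j≠i} q_j = 2q_i yields q_i = 279/12 = 93/4.

23.25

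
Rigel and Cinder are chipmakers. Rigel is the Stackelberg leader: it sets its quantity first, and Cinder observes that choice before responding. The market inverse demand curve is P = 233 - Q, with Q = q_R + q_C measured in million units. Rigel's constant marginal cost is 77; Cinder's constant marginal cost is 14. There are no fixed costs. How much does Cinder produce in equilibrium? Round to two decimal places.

86.25

The follower Cinder best-responds to any q_R: π_C = (233 - Q)q_C - 14q_C.
∂π_C/∂q_C = 219 - q_R - 2q_C = 0 gives the reaction function q_C = (219 - q_R)/2.
Rigel substitutes q_C(q_R) into its own profit: π_R = q_R(233 - q_R - (219 - q_R)/2) - 77q_R = (247/2 - (1/2)q_R)q_R - 77q_R.
The leader's first-order condition 93/2 - q_R = 0 yields q_R = 93/2.
Then q_C = (219 - 93/2)/2 = 345/4.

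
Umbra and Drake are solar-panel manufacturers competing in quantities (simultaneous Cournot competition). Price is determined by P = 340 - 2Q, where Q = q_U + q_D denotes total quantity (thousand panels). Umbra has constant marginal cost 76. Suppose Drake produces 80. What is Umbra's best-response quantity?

26

With the rival's output fixed at 80, Umbra's profit is π_U = (340 - 2·80 - 2q_U)q_U - (76q_U) = (180 - 2q_U)q_U - (76q_U).
∂π_U/∂q_U = 104 - 4q_U = 0, so q_U = 26.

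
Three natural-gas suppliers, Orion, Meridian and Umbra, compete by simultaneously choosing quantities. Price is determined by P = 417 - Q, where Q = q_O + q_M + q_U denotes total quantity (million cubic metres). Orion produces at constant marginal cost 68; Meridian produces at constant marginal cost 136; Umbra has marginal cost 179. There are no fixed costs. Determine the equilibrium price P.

200

Orion's profit: π_O = (417 - Q)q_O - (68q_O). Setting ∂π_O/∂q_O = 0: 349 - 2q_O - (q_M + q_U) = 0.
Meridian's profit: π_M = (417 - Q)q_M - (136q_M). Setting ∂π_M/∂q_M = 0: 281 - 2q_M - (q_O + q_U) = 0.
Umbra's first-order condition: 238 - 2q_U - (q_O + q_M) = 0.
Adding the 3 first-order conditions: 868 − 4Q = 0, so Q = 217.
Back-substituting: q_O = (349 − 217) = 132, q_M = (281 − 217) = 64, q_U = (238 − 217) = 21.
Total output Q = 217, so price P = 417 - 217 = 200.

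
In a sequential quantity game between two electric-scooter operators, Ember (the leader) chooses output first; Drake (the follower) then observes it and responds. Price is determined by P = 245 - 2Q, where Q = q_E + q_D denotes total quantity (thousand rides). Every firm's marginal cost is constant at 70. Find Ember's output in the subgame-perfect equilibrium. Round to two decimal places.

43.75

The follower Drake best-responds to any q_E: π_D = (245 - 2Q)q_D - 70q_D.
∂π_D/∂q_D = 175 - 2q_E - 4q_D = 0 gives the reaction function q_D = (175 - 2q_E)/4.
The leader anticipates this reaction. Substituting into P = 245 - 2Q gives P = 315/2 - q_E, so π_E = (315/2 - q_E)q_E - 70q_E.
Maximising: ∂π_E/∂q_E = 175/2 - 2q_E = 0, giving q_E = 175/4.
Then q_D = (175 - 2·(175/4))/4 = 175/8.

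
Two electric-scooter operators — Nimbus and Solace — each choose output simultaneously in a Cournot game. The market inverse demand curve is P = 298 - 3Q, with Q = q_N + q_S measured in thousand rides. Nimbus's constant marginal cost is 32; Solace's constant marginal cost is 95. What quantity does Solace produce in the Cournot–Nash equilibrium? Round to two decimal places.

Nimbus's profit: π_N = (298 - 3Q)q_N - (32q_N). Setting ∂π_N/∂q_N = 0: 266 - 6q_N - 3(q_S) = 0.
Solace's profit: π_S = (298 - 3Q)q_S - (95q_S). Setting ∂π_S/∂q_S = 0: 203 - 6q_S - 3(q_N) = 0.
So q_N = (266 - 3q_S)/6 and q_S = (203 - 3q_N)/6.
Solving the pair: q_N = 329/9, q_S = 140/9.

15.56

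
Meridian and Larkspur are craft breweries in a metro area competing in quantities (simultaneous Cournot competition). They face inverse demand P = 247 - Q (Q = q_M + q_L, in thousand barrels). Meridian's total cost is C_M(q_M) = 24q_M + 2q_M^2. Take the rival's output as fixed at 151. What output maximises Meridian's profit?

With the rival's output fixed at 151, Meridian's profit is π_M = (247 - 151 - q_M)q_M - (24q_M + 2q_M²) = (96 - q_M)q_M - (24q_M + 2q_M²).
∂π_M/∂q_M = 72 - 6q_M = 0, so q_M = 12.

12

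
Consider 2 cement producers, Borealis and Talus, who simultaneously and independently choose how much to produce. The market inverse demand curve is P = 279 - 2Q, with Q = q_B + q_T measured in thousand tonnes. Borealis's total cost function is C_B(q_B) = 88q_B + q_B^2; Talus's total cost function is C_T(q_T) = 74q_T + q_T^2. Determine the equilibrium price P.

Borealis's profit: π_B = (279 - 2Q)q_B - (88q_B + q_B²). Setting ∂π_B/∂q_B = 0: 191 - 6q_B - 2(q_T) = 0.
Talus's profit: π_T = (279 - 2Q)q_T - (74q_T + q_T²). Setting ∂π_T/∂q_T = 0: 205 - 6q_T - 2(q_B) = 0.
Best responses: q_B = (191 - 2q_T)/6, q_T = (205 - 2q_B)/6.
Solving the pair: q_B = 23, q_T = 53/2.
Total output Q = 99/2, so price P = 279 - 2·(99/2) = 180.

180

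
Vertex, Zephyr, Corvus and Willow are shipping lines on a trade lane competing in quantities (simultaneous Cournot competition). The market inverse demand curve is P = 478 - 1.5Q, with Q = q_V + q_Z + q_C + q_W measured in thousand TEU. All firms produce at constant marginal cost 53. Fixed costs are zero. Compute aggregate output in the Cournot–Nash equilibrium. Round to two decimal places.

226.67

A representative firm's profit is π_i = q_i(478 - 1.5Q) - 53q_i.
Setting ∂π_i/∂q_i = 0 with rivals' quantities fixed: 425 - 3q_i - (3/2)·Σ_{j≠i} q_j = 0.
With identical firms every q_j equals q_i, so Σ_{j≠i} q_j = 3q_i and 425 = (15/2)q_i, giving q_i = 170/3.
Total output Q = 170/3 + 170/3 + 170/3 + 170/3 = 680/3.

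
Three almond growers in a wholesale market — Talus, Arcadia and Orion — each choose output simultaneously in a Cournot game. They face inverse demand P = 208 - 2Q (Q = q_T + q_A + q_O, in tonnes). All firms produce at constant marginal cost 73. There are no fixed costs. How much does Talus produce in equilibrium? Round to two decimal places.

A representative firm's profit is π_i = q_i(208 - 2Q) - 73q_i.
Setting ∂π_i/∂q_i = 0 with rivals' quantities fixed: 135 - 4q_i - 2·Σ_{j≠i} q_j = 0.
With identical firms every q_j equals q_i, so Σ_{j≠i} q_j = 2q_i and 135 = 8q_i, giving q_i = 135/8.

16.88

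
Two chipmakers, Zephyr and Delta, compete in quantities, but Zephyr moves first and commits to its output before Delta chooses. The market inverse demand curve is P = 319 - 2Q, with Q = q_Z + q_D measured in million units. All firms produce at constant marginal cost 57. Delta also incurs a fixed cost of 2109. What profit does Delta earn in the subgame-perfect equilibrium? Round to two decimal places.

36.13

Solve by backward induction. Given q_Z, the follower Delta maximises π_D = (319 - 2q_Z - 2q_D)q_D - 57q_D.
∂π_D/∂q_D = 262 - 2q_Z - 4q_D = 0 gives the reaction function q_D = (262 - 2q_Z)/4.
Zephyr substitutes q_D(q_Z) into its own profit: π_Z = q_Z(319 - 2q_Z - (262 - 2q_Z)/2) - 57q_Z = (188 - q_Z)q_Z - 57q_Z.
The leader's first-order condition 131 - 2q_Z = 0 yields q_Z = 131/2.
Then q_D = (262 - 2·(131/2))/4 = 131/4.
Price P = 319 - 2·(393/4) = 245/2.
Delta's profit: (245/2 - 57)·(131/4) - 2109 = 289/8.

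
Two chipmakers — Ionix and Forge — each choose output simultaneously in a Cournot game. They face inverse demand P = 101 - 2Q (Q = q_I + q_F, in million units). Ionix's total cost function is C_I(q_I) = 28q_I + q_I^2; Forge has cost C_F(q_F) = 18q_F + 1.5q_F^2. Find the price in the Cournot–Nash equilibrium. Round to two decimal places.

64.32

Ionix's profit: π_I = (101 - 2Q)q_I - (28q_I + q_I²). Setting ∂π_I/∂q_I = 0: 73 - 6q_I - 2(q_F) = 0.
Forge's profit: π_F = (101 - 2Q)q_F - (18q_F + (3/2)q_F²). Setting ∂π_F/∂q_F = 0: 83 - 7q_F - 2(q_I) = 0.
Best responses: q_I = (73 - 2q_F)/6, q_F = (83 - 2q_I)/7.
Solving the pair: q_I = 345/38, q_F = 176/19.
Total output Q = 697/38, so price P = 101 - 2·(697/38) = 1222/19.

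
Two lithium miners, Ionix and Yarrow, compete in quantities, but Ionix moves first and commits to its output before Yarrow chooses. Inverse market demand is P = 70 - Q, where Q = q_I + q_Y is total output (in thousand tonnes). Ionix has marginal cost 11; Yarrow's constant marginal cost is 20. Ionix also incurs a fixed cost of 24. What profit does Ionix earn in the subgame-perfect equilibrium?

554

Solve by backward induction. Given q_I, the follower Yarrow maximises π_Y = (70 - q_I - q_Y)q_Y - 20q_Y.
∂π_Y/∂q_Y = 50 - q_I - 2q_Y = 0 gives the reaction function q_Y = (50 - q_I)/2.
Ionix substitutes q_Y(q_I) into its own profit: π_I = q_I(70 - q_I - (50 - q_I)/2) - 11q_I = (45 - (1/2)q_I)q_I - 11q_I.
Leader FOC: 34 - q_I = 0, so q_I = 34.
Then q_Y = (50 - 34)/2 = 8.
Price P = 70 - 42 = 28.
Ionix's profit: (28 - 11)·34 - 24 = 554.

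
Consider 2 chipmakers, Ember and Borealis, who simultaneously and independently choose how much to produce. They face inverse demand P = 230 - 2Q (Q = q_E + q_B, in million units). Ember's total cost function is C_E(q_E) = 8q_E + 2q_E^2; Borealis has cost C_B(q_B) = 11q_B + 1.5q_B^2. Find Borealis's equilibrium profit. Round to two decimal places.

Ember's profit: π_E = (230 - 2Q)q_E - (8q_E + 2q_E²). Setting ∂π_E/∂q_E = 0: 222 - 8q_E - 2(q_B) = 0.
Borealis's first-order condition: 219 - 7q_B - 2(q_E) = 0.
Rearranging gives the reaction functions q_E = (222 - 2q_B)/8 and q_B = (219 - 2q_E)/7.
Solving the pair: q_E = 279/13, q_B = 327/13.
Price P = 230 - 2·(606/13) = 1778/13.
Borealis's profit: (1778/13)·(327/13) - 11·(327/13) - (3/2)(327/13)² = 2214.5059.

2214.51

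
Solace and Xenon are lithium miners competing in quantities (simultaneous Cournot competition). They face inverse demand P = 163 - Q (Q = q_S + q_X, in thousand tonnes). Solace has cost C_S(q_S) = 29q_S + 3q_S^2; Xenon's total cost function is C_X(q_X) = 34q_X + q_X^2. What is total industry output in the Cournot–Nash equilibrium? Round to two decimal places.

Solace's profit: π_S = (163 - Q)q_S - (29q_S + 3q_S²). Setting ∂π_S/∂q_S = 0: 134 - 8q_S - (q_X) = 0.
Xenon's first-order condition: 129 - 4q_X - (q_S) = 0.
Best responses: q_S = (134 - q_X)/8, q_X = (129 - q_S)/4.
Solving the pair: q_S = 407/31, q_X = 898/31.
Total output Q = 407/31 + 898/31 = 1305/31.

42.10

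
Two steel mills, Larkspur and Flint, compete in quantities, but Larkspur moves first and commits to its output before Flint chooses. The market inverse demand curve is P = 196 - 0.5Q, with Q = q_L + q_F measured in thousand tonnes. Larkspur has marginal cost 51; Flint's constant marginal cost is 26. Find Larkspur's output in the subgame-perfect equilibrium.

120

The follower Flint best-responds to any q_L: π_F = (196 - 0.5Q)q_F - 26q_F.
Follower FOC: 170 - (1/2)q_L - q_F = 0, so q_F(q_L) = (170 - (1/2)q_L).
Larkspur substitutes q_F(q_L) into its own profit: π_L = q_L(196 - (1/2)q_L - (170 - (1/2)q_L)/2) - 51q_L = (111 - (1/4)q_L)q_L - 51q_L.
Leader FOC: 60 - (1/2)q_L = 0, so q_L = 120.
Then q_F = (170 - (1/2)·120) = 110.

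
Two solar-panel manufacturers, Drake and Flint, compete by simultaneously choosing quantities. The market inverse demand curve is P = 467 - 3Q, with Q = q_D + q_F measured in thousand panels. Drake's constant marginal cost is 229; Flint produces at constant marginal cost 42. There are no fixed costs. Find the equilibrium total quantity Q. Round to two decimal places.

Drake's profit: π_D = (467 - 3Q)q_D - (229q_D). Setting ∂π_D/∂q_D = 0: 238 - 6q_D - 3(q_F) = 0.
Flint's first-order condition: 425 - 6q_F - 3(q_D) = 0.
Best responses: q_D = (238 - 3q_F)/6, q_F = (425 - 3q_D)/6.
Substituting one into the other gives q_D = 17/3 and q_F = 68.
Total output Q = 17/3 + 68 = 221/3.

73.67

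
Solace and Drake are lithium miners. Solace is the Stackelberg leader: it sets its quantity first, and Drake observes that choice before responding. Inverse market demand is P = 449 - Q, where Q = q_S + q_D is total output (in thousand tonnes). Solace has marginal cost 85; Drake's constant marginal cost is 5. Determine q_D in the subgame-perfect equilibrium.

The follower Drake best-responds to any q_S: π_D = (449 - Q)q_D - 5q_D.
∂π_D/∂q_D = 444 - q_S - 2q_D = 0 gives the reaction function q_D = (444 - q_S)/2.
The leader anticipates this reaction. Substituting into P = 449 - Q gives P = 227 - (1/2)q_S, so π_S = (227 - (1/2)q_S)q_S - 85q_S.
The leader's first-order condition 142 - q_S = 0 yields q_S = 142.
Then q_D = (444 - 142)/2 = 151.

151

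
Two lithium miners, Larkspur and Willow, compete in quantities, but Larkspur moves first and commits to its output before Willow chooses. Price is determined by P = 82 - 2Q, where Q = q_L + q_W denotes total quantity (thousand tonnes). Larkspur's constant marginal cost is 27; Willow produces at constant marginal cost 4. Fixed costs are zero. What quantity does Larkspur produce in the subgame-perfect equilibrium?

8

Solve by backward induction. Given q_L, the follower Willow maximises π_W = (82 - 2q_L - 2q_W)q_W - 4q_W.
Follower FOC: 78 - 2q_L - 4q_W = 0, so q_W(q_L) = (78 - 2q_L)/4.
Larkspur substitutes q_W(q_L) into its own profit: π_L = q_L(82 - 2q_L - (78 - 2q_L)/2) - 27q_L = (43 - q_L)q_L - 27q_L.
The leader's first-order condition 16 - 2q_L = 0 yields q_L = 8.
Then q_W = (78 - 2·8)/4 = 31/2.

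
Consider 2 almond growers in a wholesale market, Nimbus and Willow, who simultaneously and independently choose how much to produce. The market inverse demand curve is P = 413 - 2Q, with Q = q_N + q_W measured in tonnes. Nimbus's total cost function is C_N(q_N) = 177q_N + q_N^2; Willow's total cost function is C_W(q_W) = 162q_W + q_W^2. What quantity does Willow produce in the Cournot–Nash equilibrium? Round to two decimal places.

32.31

Nimbus's profit: π_N = (413 - 2Q)q_N - (177q_N + q_N²). Setting ∂π_N/∂q_N = 0: 236 - 6q_N - 2(q_W) = 0.
Willow's profit: π_W = (413 - 2Q)q_W - (162q_W + q_W²). Setting ∂π_W/∂q_W = 0: 251 - 6q_W - 2(q_N) = 0.
Best responses: q_N = (236 - 2q_W)/6, q_W = (251 - 2q_N)/6.
Solving the pair: q_N = 457/16, q_W = 517/16.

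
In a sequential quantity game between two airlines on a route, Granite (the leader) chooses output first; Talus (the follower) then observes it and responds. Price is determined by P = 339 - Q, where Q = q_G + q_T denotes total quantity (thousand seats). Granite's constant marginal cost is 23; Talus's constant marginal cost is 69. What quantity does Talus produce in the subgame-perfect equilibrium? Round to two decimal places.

Solve by backward induction. Given q_G, the follower Talus maximises π_T = (339 - q_G - q_T)q_T - 69q_T.
Setting the follower's marginal profit to zero, 270 - q_G - 2q_T = 0, i.e. q_T = (270 - q_G)/2.
Granite substitutes q_T(q_G) into its own profit: π_G = q_G(339 - q_G - (270 - q_G)/2) - 23q_G = (204 - (1/2)q_G)q_G - 23q_G.
The leader's first-order condition 181 - q_G = 0 yields q_G = 181.
Then q_T = (270 - 181)/2 = 89/2.

44.50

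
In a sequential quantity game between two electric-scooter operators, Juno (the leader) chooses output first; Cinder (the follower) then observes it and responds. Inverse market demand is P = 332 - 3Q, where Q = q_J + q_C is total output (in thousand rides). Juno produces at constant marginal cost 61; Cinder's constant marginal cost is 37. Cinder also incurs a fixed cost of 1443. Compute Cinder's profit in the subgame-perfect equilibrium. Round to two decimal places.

Solve by backward induction. Given q_J, the follower Cinder maximises π_C = (332 - 3q_J - 3q_C)q_C - 37q_C.
∂π_C/∂q_C = 295 - 3q_J - 6q_C = 0 gives the reaction function q_C = (295 - 3q_J)/6.
The leader anticipates this reaction. Substituting into P = 332 - 3Q gives P = 369/2 - (3/2)q_J, so π_J = (369/2 - (3/2)q_J)q_J - 61q_J.
Leader FOC: 247/2 - 3q_J = 0, so q_J = 247/6.
Then q_C = (295 - 3·(247/6))/6 = 343/12.
Price P = 332 - 3·(279/4) = 491/4.
Cinder's profit: (491/4 - 37)·(343/12) - 1443 = 1008.0208.

1008.02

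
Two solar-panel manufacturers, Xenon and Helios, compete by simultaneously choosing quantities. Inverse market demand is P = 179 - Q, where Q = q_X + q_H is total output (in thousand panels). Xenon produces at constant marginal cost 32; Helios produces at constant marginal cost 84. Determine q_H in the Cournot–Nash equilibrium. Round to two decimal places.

Xenon's profit: π_X = (179 - Q)q_X - (32q_X). Setting ∂π_X/∂q_X = 0: 147 - 2q_X - (q_H) = 0.
Helios's first-order condition: 95 - 2q_H - (q_X) = 0.
Best responses: q_X = (147 - q_H)/2, q_H = (95 - q_X)/2.
Substituting one into the other gives q_X = 199/3 and q_H = 43/3.

14.33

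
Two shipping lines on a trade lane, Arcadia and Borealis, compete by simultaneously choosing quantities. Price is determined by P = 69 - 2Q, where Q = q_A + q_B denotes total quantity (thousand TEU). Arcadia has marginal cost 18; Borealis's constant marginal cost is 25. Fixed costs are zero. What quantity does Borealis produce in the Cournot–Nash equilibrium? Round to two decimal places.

6.17

Arcadia's profit: π_A = (69 - 2Q)q_A - (18q_A). Setting ∂π_A/∂q_A = 0: 51 - 4q_A - 2(q_B) = 0.
Borealis's profit: π_B = (69 - 2Q)q_B - (25q_B). Setting ∂π_B/∂q_B = 0: 44 - 4q_B - 2(q_A) = 0.
Rearranging gives the reaction functions q_A = (51 - 2q_B)/4 and q_B = (44 - 2q_A)/4.
Substituting one into the other gives q_A = 29/3 and q_B = 37/6.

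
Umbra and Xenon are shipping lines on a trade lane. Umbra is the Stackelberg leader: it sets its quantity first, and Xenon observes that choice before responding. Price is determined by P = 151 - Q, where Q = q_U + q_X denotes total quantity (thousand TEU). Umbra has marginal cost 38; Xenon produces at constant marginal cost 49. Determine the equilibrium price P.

The follower Xenon best-responds to any q_U: π_X = (151 - Q)q_X - 49q_X.
Setting the follower's marginal profit to zero, 102 - q_U - 2q_X = 0, i.e. q_X = (102 - q_U)/2.
The leader anticipates this reaction. Substituting into P = 151 - Q gives P = 100 - (1/2)q_U, so π_U = (100 - (1/2)q_U)q_U - 38q_U.
The leader's first-order condition 62 - q_U = 0 yields q_U = 62.
Then q_X = (102 - 62)/2 = 20.
Total output Q = 82, so price P = 151 - 82 = 69.

69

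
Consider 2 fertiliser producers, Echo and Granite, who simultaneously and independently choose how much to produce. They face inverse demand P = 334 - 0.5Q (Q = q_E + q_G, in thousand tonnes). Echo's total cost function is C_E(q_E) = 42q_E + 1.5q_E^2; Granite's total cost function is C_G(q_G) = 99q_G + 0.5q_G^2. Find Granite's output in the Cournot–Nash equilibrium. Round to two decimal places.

102.45

Echo's profit: π_E = (334 - 0.5Q)q_E - (42q_E + (3/2)q_E²). Setting ∂π_E/∂q_E = 0: 292 - 4q_E - (1/2)(q_G) = 0.
Granite's first-order condition: 235 - 2q_G - (1/2)(q_E) = 0.
So q_E = (292 - (1/2)q_G)/4 and q_G = (235 - (1/2)q_E)/2.
Solving the pair: q_E = 1866/31, q_G = 102.4516.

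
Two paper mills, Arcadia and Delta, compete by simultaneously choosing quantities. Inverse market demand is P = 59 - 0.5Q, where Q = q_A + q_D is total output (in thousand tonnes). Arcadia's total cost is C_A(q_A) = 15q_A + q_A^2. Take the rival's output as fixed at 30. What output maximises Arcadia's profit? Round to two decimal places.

With the rival's output fixed at 30, Arcadia's profit is π_A = (59 - (1/2)·30 - (1/2)q_A)q_A - (15q_A + q_A²) = (44 - (1/2)q_A)q_A - (15q_A + q_A²).
∂π_A/∂q_A = 29 - 3q_A = 0, so q_A = 29/3.

9.67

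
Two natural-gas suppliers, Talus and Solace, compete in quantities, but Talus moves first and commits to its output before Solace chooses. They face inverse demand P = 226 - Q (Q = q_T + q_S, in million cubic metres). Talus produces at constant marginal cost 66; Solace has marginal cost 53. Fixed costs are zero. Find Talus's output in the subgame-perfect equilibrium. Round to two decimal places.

73.50

Solve by backward induction. Given q_T, the follower Solace maximises π_S = (226 - q_T - q_S)q_S - 53q_S.
Setting the follower's marginal profit to zero, 173 - q_T - 2q_S = 0, i.e. q_S = (173 - q_T)/2.
The leader anticipates this reaction. Substituting into P = 226 - Q gives P = 279/2 - (1/2)q_T, so π_T = (279/2 - (1/2)q_T)q_T - 66q_T.
The leader's first-order condition 147/2 - q_T = 0 yields q_T = 147/2.
Then q_S = (173 - 147/2)/2 = 199/4.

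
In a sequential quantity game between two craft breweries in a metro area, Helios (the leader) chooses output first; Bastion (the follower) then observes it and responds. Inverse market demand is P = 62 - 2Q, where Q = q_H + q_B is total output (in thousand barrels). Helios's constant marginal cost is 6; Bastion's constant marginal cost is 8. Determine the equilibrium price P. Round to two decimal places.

20.50

Solve by backward induction. Given q_H, the follower Bastion maximises π_B = (62 - 2q_H - 2q_B)q_B - 8q_B.
Follower FOC: 54 - 2q_H - 4q_B = 0, so q_B(q_H) = (54 - 2q_H)/4.
Helios substitutes q_B(q_H) into its own profit: π_H = q_H(62 - 2q_H - (54 - 2q_H)/2) - 6q_H = (35 - q_H)q_H - 6q_H.
The leader's first-order condition 29 - 2q_H = 0 yields q_H = 29/2.
Then q_B = (54 - 2·(29/2))/4 = 25/4.
Total output Q = 83/4, so price P = 62 - 2·(83/4) = 41/2.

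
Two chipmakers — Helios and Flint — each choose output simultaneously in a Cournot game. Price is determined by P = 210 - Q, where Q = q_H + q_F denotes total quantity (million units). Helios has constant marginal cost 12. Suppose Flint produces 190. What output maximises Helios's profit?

With the rival's output fixed at 190, Helios's profit is π_H = (210 - 190 - q_H)q_H - (12q_H) = (20 - q_H)q_H - (12q_H).
∂π_H/∂q_H = 8 - 2q_H = 0, so q_H = 4.

4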